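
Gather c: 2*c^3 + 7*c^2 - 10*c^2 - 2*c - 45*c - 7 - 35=2*c^3 - 3*c^2 - 47*c - 42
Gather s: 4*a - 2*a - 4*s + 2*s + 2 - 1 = 2*a - 2*s + 1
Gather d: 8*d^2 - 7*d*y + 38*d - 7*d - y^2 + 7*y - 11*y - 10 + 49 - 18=8*d^2 + d*(31 - 7*y) - y^2 - 4*y + 21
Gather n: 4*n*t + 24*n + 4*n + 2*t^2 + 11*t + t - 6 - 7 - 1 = n*(4*t + 28) + 2*t^2 + 12*t - 14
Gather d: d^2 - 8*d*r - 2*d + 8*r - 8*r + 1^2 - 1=d^2 + d*(-8*r - 2)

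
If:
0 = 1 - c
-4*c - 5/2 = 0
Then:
No Solution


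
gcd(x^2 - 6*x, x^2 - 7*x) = x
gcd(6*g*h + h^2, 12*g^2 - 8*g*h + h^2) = 1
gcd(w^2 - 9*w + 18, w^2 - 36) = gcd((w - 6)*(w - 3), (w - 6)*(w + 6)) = w - 6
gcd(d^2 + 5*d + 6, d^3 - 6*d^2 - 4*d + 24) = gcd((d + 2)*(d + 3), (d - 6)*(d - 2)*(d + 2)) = d + 2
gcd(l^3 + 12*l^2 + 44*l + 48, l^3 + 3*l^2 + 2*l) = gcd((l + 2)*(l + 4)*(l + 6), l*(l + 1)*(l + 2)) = l + 2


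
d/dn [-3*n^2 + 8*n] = 8 - 6*n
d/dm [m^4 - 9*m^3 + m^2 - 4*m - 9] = 4*m^3 - 27*m^2 + 2*m - 4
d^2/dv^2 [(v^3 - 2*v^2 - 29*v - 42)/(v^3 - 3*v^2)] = 2*(v^4 - 87*v^3 + 9*v^2 + 747*v - 1134)/(v^4*(v^3 - 9*v^2 + 27*v - 27))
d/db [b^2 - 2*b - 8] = 2*b - 2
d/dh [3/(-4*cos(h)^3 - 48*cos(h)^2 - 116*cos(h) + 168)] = 3*(3*sin(h)^2 - 24*cos(h) - 32)*sin(h)/(4*(cos(h)^3 + 12*cos(h)^2 + 29*cos(h) - 42)^2)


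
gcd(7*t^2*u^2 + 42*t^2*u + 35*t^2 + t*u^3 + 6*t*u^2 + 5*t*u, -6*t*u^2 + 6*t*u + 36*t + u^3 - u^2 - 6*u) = 1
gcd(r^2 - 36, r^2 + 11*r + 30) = r + 6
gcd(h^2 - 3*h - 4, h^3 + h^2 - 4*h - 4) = h + 1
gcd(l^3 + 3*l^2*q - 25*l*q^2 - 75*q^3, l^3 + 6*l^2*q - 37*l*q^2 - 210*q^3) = l + 5*q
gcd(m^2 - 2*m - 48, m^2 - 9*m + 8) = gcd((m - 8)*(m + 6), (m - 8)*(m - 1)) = m - 8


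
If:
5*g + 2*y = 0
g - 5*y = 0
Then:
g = 0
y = 0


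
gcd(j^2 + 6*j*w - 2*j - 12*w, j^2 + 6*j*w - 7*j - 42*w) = j + 6*w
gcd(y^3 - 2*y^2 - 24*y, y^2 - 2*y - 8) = 1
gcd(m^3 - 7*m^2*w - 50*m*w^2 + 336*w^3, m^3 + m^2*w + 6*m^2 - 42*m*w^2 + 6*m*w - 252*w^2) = -m^2 - m*w + 42*w^2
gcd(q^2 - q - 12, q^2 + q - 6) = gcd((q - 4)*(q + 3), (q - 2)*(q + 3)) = q + 3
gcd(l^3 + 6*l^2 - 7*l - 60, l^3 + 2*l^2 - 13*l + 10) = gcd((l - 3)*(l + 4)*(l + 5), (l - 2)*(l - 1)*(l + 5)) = l + 5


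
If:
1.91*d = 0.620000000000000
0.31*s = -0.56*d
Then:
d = 0.32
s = -0.59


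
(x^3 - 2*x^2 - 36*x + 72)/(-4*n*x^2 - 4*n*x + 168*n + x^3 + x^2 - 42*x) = (x^2 + 4*x - 12)/(-4*n*x - 28*n + x^2 + 7*x)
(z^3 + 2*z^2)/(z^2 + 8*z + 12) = z^2/(z + 6)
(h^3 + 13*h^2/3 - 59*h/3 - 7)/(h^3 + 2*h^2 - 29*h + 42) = (h + 1/3)/(h - 2)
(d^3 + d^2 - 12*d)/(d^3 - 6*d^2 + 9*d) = (d + 4)/(d - 3)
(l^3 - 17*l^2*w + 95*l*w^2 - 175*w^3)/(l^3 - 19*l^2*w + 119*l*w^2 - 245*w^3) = (-l + 5*w)/(-l + 7*w)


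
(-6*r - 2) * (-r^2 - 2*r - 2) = 6*r^3 + 14*r^2 + 16*r + 4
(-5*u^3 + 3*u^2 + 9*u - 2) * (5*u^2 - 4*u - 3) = -25*u^5 + 35*u^4 + 48*u^3 - 55*u^2 - 19*u + 6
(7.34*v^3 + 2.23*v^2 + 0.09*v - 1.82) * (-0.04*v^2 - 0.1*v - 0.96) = -0.2936*v^5 - 0.8232*v^4 - 7.273*v^3 - 2.077*v^2 + 0.0956*v + 1.7472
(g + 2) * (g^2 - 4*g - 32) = g^3 - 2*g^2 - 40*g - 64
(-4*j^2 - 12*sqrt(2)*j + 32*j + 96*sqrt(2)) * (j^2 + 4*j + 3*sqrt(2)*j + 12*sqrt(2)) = -4*j^4 - 24*sqrt(2)*j^3 + 16*j^3 + 56*j^2 + 96*sqrt(2)*j^2 + 288*j + 768*sqrt(2)*j + 2304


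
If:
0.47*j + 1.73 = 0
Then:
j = -3.68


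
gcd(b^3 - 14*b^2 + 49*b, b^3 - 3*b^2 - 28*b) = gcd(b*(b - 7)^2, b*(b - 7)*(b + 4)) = b^2 - 7*b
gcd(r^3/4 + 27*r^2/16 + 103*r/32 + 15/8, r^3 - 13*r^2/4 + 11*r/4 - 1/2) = 1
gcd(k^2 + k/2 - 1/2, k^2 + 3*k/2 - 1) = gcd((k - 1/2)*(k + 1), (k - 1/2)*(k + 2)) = k - 1/2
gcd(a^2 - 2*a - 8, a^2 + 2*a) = a + 2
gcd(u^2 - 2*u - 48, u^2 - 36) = u + 6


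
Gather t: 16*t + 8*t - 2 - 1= 24*t - 3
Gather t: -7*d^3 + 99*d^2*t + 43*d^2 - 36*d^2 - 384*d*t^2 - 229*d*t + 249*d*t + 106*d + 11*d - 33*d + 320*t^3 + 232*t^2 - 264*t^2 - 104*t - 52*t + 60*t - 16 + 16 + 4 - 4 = -7*d^3 + 7*d^2 + 84*d + 320*t^3 + t^2*(-384*d - 32) + t*(99*d^2 + 20*d - 96)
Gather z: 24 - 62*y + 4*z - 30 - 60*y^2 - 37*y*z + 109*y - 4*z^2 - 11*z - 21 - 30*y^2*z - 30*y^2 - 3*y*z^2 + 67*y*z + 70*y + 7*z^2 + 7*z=-90*y^2 + 117*y + z^2*(3 - 3*y) + z*(-30*y^2 + 30*y) - 27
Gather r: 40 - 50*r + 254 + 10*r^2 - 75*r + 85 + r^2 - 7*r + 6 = 11*r^2 - 132*r + 385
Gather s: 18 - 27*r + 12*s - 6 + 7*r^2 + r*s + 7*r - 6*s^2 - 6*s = 7*r^2 - 20*r - 6*s^2 + s*(r + 6) + 12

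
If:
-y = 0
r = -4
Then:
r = -4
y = 0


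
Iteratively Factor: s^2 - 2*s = (s - 2)*(s)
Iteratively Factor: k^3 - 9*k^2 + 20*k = (k - 4)*(k^2 - 5*k) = k*(k - 4)*(k - 5)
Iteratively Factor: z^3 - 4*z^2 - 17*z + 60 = (z - 3)*(z^2 - z - 20) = (z - 5)*(z - 3)*(z + 4)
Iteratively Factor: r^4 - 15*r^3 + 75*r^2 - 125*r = (r)*(r^3 - 15*r^2 + 75*r - 125) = r*(r - 5)*(r^2 - 10*r + 25) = r*(r - 5)^2*(r - 5)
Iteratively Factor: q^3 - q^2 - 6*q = (q + 2)*(q^2 - 3*q) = q*(q + 2)*(q - 3)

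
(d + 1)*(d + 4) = d^2 + 5*d + 4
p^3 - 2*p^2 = p^2*(p - 2)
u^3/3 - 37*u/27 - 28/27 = (u/3 + 1/3)*(u - 7/3)*(u + 4/3)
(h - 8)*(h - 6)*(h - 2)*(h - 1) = h^4 - 17*h^3 + 92*h^2 - 172*h + 96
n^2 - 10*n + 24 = (n - 6)*(n - 4)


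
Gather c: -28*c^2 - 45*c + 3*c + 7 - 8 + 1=-28*c^2 - 42*c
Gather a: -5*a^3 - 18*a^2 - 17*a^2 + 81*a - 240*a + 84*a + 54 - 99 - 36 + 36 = -5*a^3 - 35*a^2 - 75*a - 45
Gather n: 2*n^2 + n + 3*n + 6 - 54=2*n^2 + 4*n - 48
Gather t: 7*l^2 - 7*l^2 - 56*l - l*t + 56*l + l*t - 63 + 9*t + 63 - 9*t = 0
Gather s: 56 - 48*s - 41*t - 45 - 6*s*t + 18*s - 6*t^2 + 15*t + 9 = s*(-6*t - 30) - 6*t^2 - 26*t + 20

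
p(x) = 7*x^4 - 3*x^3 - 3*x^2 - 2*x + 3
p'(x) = 28*x^3 - 9*x^2 - 6*x - 2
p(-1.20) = 20.78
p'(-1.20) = -56.14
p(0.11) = 2.74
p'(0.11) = -2.73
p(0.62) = 0.93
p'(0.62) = -2.51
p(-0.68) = 5.41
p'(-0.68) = -10.89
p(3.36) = 740.80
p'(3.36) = 938.36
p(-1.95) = 118.95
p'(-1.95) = -232.14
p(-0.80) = 7.08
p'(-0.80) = -17.30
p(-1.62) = 59.33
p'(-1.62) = -134.94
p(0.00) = 3.00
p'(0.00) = -2.00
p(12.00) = 139515.00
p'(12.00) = 47014.00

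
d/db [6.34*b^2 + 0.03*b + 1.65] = 12.68*b + 0.03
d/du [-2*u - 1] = -2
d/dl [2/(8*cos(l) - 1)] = 16*sin(l)/(8*cos(l) - 1)^2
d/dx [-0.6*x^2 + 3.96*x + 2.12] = 3.96 - 1.2*x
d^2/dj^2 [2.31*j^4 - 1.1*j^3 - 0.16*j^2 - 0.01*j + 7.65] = 27.72*j^2 - 6.6*j - 0.32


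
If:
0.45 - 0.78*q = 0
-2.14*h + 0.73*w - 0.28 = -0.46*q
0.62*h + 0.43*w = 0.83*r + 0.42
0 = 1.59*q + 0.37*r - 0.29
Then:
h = -0.53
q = 0.58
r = -1.70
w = -1.53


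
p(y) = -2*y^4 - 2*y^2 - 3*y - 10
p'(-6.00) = 1749.00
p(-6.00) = -2656.00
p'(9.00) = -5871.00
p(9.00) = -13321.00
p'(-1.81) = 51.68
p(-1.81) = -32.59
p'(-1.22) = 16.41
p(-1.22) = -13.75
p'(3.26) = -293.21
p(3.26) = -266.93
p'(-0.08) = -2.68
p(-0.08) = -9.77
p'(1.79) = -56.04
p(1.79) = -42.31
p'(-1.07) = 11.08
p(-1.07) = -11.70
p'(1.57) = -40.24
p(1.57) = -31.79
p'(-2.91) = 205.78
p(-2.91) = -161.62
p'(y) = -8*y^3 - 4*y - 3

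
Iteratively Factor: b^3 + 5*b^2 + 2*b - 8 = (b + 4)*(b^2 + b - 2) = (b - 1)*(b + 4)*(b + 2)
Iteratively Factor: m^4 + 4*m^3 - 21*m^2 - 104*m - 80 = (m + 4)*(m^3 - 21*m - 20) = (m + 1)*(m + 4)*(m^2 - m - 20) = (m + 1)*(m + 4)^2*(m - 5)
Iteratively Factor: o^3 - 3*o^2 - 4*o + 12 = (o - 2)*(o^2 - o - 6) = (o - 2)*(o + 2)*(o - 3)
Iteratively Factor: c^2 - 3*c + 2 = (c - 2)*(c - 1)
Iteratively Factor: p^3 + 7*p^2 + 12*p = (p + 4)*(p^2 + 3*p) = (p + 3)*(p + 4)*(p)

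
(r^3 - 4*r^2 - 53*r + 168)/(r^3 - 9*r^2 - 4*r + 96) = (r^2 + 4*r - 21)/(r^2 - r - 12)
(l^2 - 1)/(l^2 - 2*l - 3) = (l - 1)/(l - 3)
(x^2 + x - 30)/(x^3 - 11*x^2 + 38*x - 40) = (x + 6)/(x^2 - 6*x + 8)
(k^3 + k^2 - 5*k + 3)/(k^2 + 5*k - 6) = (k^2 + 2*k - 3)/(k + 6)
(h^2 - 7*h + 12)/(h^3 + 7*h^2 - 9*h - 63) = (h - 4)/(h^2 + 10*h + 21)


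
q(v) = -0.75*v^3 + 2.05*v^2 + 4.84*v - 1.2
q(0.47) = 1.45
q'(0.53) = 6.38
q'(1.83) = 4.81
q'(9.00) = -140.51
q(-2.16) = 5.47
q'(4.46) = -21.63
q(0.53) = 1.83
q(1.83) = 9.93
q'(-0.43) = 2.66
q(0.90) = 4.27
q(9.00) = -338.34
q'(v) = -2.25*v^2 + 4.1*v + 4.84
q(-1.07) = -3.11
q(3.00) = 11.52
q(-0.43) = -2.84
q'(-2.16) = -14.51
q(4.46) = -5.37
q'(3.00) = -3.11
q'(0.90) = 6.71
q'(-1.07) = -2.12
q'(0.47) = 6.27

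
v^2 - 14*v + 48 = (v - 8)*(v - 6)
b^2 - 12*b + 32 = (b - 8)*(b - 4)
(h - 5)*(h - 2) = h^2 - 7*h + 10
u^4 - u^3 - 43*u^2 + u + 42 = (u - 7)*(u - 1)*(u + 1)*(u + 6)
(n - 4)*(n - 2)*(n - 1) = n^3 - 7*n^2 + 14*n - 8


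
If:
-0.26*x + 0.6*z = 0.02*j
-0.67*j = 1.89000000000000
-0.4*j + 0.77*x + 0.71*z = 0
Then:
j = -2.82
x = -0.99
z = -0.52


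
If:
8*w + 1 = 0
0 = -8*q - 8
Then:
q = -1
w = -1/8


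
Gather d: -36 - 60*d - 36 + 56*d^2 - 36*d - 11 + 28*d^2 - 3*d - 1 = 84*d^2 - 99*d - 84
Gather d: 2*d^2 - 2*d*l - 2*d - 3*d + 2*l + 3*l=2*d^2 + d*(-2*l - 5) + 5*l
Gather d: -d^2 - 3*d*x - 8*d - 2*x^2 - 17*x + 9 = -d^2 + d*(-3*x - 8) - 2*x^2 - 17*x + 9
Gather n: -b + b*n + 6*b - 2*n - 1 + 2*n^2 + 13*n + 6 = 5*b + 2*n^2 + n*(b + 11) + 5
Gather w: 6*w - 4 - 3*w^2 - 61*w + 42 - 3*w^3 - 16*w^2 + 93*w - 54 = -3*w^3 - 19*w^2 + 38*w - 16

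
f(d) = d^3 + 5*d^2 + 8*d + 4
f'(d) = 3*d^2 + 10*d + 8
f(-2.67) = -0.75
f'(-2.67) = 2.69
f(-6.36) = -101.89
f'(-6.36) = 65.75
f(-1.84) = -0.02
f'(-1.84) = -0.24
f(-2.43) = -0.26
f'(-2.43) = 1.41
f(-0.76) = 0.37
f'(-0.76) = 2.13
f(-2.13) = -0.02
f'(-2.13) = 0.31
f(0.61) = 10.97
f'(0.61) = 15.22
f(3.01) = 100.65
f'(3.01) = 65.28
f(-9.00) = -392.00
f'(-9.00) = 161.00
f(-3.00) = -2.00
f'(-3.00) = 5.00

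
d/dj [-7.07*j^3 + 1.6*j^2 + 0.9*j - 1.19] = -21.21*j^2 + 3.2*j + 0.9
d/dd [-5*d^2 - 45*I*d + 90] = -10*d - 45*I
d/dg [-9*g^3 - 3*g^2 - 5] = 3*g*(-9*g - 2)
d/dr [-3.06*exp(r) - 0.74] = -3.06*exp(r)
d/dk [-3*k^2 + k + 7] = 1 - 6*k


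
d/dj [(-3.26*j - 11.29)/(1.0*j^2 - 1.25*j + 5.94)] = (3.26*j^2 + 22.58*j - 33.4769)/(1.0*j^4 - 2.5*j^3 + 13.4425*j^2 - 14.85*j + 35.2836)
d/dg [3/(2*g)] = -3/(2*g^2)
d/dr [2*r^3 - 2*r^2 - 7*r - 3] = 6*r^2 - 4*r - 7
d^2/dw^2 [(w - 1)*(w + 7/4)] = 2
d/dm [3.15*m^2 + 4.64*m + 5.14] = 6.3*m + 4.64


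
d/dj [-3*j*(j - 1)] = 3 - 6*j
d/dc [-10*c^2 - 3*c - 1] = -20*c - 3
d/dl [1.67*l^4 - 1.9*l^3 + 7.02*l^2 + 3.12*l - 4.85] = 6.68*l^3 - 5.7*l^2 + 14.04*l + 3.12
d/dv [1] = 0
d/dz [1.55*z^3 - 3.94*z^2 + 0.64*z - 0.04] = 4.65*z^2 - 7.88*z + 0.64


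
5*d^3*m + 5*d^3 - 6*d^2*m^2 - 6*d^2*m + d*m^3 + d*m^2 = (-5*d + m)*(-d + m)*(d*m + d)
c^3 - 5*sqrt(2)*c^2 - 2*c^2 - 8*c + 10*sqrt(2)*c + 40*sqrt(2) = (c - 4)*(c + 2)*(c - 5*sqrt(2))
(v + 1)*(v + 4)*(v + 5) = v^3 + 10*v^2 + 29*v + 20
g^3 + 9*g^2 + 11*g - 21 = (g - 1)*(g + 3)*(g + 7)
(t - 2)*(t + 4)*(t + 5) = t^3 + 7*t^2 + 2*t - 40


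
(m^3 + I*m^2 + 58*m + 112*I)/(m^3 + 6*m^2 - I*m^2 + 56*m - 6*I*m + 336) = (m + 2*I)/(m + 6)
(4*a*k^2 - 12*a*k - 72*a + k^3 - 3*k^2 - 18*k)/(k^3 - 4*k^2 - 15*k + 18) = (4*a + k)/(k - 1)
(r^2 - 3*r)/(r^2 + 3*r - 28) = r*(r - 3)/(r^2 + 3*r - 28)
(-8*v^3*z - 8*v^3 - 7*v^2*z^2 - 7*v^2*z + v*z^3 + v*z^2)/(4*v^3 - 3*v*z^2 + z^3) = v*(-8*v*z - 8*v + z^2 + z)/(4*v^2 - 4*v*z + z^2)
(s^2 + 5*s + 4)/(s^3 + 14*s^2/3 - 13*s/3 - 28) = 3*(s + 1)/(3*s^2 + 2*s - 21)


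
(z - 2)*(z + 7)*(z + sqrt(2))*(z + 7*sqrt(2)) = z^4 + 5*z^3 + 8*sqrt(2)*z^3 + 40*sqrt(2)*z^2 - 112*sqrt(2)*z + 70*z - 196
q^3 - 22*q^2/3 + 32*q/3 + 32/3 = (q - 4)^2*(q + 2/3)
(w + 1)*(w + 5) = w^2 + 6*w + 5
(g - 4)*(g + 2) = g^2 - 2*g - 8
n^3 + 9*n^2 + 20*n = n*(n + 4)*(n + 5)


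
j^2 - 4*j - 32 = (j - 8)*(j + 4)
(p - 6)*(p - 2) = p^2 - 8*p + 12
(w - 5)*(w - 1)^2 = w^3 - 7*w^2 + 11*w - 5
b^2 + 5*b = b*(b + 5)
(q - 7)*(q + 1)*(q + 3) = q^3 - 3*q^2 - 25*q - 21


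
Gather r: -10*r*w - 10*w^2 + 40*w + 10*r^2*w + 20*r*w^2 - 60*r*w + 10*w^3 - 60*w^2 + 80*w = 10*r^2*w + r*(20*w^2 - 70*w) + 10*w^3 - 70*w^2 + 120*w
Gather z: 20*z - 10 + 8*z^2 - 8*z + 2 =8*z^2 + 12*z - 8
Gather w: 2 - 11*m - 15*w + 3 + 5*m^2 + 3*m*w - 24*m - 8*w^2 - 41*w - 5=5*m^2 - 35*m - 8*w^2 + w*(3*m - 56)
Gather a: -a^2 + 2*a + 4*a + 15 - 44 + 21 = -a^2 + 6*a - 8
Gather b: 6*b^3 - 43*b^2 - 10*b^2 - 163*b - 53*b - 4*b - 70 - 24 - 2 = 6*b^3 - 53*b^2 - 220*b - 96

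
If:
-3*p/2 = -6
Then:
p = 4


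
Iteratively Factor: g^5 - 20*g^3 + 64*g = (g + 4)*(g^4 - 4*g^3 - 4*g^2 + 16*g) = (g - 4)*(g + 4)*(g^3 - 4*g) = g*(g - 4)*(g + 4)*(g^2 - 4) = g*(g - 4)*(g + 2)*(g + 4)*(g - 2)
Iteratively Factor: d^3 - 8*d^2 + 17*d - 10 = (d - 1)*(d^2 - 7*d + 10) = (d - 2)*(d - 1)*(d - 5)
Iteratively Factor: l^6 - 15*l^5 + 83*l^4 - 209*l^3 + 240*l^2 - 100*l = (l - 2)*(l^5 - 13*l^4 + 57*l^3 - 95*l^2 + 50*l) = (l - 5)*(l - 2)*(l^4 - 8*l^3 + 17*l^2 - 10*l) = (l - 5)*(l - 2)*(l - 1)*(l^3 - 7*l^2 + 10*l) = (l - 5)*(l - 2)^2*(l - 1)*(l^2 - 5*l) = l*(l - 5)*(l - 2)^2*(l - 1)*(l - 5)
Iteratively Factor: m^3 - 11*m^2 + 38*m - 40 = (m - 5)*(m^2 - 6*m + 8) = (m - 5)*(m - 2)*(m - 4)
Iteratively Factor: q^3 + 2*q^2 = (q)*(q^2 + 2*q) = q^2*(q + 2)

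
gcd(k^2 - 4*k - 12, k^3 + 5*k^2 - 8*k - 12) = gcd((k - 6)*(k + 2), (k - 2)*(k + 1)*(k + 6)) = 1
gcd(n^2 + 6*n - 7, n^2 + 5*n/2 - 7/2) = n - 1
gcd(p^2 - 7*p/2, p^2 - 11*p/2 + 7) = p - 7/2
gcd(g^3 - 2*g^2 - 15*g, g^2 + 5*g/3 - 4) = g + 3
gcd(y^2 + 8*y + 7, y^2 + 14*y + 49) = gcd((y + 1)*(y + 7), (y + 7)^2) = y + 7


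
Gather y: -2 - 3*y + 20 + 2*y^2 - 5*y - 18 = 2*y^2 - 8*y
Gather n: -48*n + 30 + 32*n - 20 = 10 - 16*n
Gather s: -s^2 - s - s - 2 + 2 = -s^2 - 2*s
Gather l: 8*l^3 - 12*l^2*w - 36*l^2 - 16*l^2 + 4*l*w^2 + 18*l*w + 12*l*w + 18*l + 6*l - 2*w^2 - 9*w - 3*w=8*l^3 + l^2*(-12*w - 52) + l*(4*w^2 + 30*w + 24) - 2*w^2 - 12*w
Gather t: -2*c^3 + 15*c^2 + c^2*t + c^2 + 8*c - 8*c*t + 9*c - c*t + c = -2*c^3 + 16*c^2 + 18*c + t*(c^2 - 9*c)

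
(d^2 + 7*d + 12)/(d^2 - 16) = (d + 3)/(d - 4)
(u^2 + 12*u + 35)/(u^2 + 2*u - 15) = (u + 7)/(u - 3)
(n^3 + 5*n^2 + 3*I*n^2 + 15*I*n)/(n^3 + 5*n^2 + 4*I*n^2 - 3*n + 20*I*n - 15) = n/(n + I)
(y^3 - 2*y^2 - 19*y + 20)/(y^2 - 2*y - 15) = (y^2 + 3*y - 4)/(y + 3)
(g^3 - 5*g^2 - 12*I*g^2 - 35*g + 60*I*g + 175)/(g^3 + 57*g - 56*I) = (g^2 - 5*g*(1 + I) + 25*I)/(g^2 + 7*I*g + 8)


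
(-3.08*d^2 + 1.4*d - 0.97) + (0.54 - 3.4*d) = -3.08*d^2 - 2.0*d - 0.43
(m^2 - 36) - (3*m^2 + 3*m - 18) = -2*m^2 - 3*m - 18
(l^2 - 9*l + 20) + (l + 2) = l^2 - 8*l + 22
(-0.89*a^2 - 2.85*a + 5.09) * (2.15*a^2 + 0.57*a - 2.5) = -1.9135*a^4 - 6.6348*a^3 + 11.544*a^2 + 10.0263*a - 12.725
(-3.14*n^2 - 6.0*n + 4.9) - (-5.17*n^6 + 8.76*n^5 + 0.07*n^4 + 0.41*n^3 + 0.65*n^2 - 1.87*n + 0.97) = 5.17*n^6 - 8.76*n^5 - 0.07*n^4 - 0.41*n^3 - 3.79*n^2 - 4.13*n + 3.93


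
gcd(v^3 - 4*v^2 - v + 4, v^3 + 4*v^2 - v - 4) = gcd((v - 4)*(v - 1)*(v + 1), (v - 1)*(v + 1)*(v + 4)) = v^2 - 1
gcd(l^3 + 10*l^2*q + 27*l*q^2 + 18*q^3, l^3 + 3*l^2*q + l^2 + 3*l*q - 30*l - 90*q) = l + 3*q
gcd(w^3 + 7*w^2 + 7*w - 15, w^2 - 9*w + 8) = w - 1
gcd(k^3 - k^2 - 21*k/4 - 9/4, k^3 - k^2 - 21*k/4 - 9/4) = k^3 - k^2 - 21*k/4 - 9/4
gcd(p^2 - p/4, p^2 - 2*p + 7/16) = p - 1/4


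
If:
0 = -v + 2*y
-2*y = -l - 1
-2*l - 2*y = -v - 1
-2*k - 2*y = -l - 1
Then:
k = 0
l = 1/2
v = 3/2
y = 3/4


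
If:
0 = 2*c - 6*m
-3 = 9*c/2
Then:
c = -2/3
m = -2/9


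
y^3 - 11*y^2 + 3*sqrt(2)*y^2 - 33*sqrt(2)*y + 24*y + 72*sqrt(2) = (y - 8)*(y - 3)*(y + 3*sqrt(2))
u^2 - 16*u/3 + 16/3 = (u - 4)*(u - 4/3)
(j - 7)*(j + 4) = j^2 - 3*j - 28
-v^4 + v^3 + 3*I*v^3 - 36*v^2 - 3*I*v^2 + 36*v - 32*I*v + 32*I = (v - 8*I)*(v + 4*I)*(-I*v + 1)*(-I*v + I)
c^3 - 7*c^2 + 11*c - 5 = (c - 5)*(c - 1)^2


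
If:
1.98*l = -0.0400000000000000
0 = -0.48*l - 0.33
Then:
No Solution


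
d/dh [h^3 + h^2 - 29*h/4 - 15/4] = 3*h^2 + 2*h - 29/4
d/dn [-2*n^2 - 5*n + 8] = -4*n - 5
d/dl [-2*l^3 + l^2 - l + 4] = -6*l^2 + 2*l - 1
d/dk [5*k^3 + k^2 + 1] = k*(15*k + 2)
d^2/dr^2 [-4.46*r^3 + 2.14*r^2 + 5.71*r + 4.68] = 4.28 - 26.76*r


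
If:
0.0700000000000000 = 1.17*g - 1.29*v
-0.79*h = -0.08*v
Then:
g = 1.1025641025641*v + 0.0598290598290598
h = 0.10126582278481*v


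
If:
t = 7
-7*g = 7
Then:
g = -1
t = 7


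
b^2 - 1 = (b - 1)*(b + 1)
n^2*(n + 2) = n^3 + 2*n^2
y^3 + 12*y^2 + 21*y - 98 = (y - 2)*(y + 7)^2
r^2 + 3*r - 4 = (r - 1)*(r + 4)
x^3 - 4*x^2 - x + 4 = (x - 4)*(x - 1)*(x + 1)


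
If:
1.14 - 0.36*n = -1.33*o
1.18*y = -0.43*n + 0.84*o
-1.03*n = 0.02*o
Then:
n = 0.02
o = -0.85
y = -0.61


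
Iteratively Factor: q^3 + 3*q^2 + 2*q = (q + 2)*(q^2 + q) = q*(q + 2)*(q + 1)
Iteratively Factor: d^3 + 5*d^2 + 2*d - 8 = (d - 1)*(d^2 + 6*d + 8) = (d - 1)*(d + 2)*(d + 4)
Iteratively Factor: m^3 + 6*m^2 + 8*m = (m + 2)*(m^2 + 4*m) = m*(m + 2)*(m + 4)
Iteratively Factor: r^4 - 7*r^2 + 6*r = (r - 2)*(r^3 + 2*r^2 - 3*r) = (r - 2)*(r - 1)*(r^2 + 3*r) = (r - 2)*(r - 1)*(r + 3)*(r)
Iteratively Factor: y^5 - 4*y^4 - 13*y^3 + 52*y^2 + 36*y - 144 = (y + 2)*(y^4 - 6*y^3 - y^2 + 54*y - 72) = (y + 2)*(y + 3)*(y^3 - 9*y^2 + 26*y - 24) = (y - 4)*(y + 2)*(y + 3)*(y^2 - 5*y + 6) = (y - 4)*(y - 3)*(y + 2)*(y + 3)*(y - 2)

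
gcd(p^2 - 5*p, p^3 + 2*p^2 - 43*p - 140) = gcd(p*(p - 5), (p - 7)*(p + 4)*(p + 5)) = 1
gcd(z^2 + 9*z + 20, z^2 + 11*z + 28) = z + 4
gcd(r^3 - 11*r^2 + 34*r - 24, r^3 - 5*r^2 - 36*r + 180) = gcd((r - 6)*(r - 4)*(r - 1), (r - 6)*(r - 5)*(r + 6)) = r - 6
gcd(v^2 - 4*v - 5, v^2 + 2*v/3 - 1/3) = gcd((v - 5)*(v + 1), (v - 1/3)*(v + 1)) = v + 1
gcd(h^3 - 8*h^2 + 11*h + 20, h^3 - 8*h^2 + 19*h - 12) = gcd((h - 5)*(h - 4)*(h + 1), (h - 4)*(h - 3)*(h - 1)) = h - 4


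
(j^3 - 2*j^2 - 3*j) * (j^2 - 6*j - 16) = j^5 - 8*j^4 - 7*j^3 + 50*j^2 + 48*j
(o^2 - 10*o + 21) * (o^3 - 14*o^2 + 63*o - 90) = o^5 - 24*o^4 + 224*o^3 - 1014*o^2 + 2223*o - 1890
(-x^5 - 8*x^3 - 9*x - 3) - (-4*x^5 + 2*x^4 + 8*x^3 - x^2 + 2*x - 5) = 3*x^5 - 2*x^4 - 16*x^3 + x^2 - 11*x + 2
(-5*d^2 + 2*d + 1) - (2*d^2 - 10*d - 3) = -7*d^2 + 12*d + 4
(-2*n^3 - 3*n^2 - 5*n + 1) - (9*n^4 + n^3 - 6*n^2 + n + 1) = -9*n^4 - 3*n^3 + 3*n^2 - 6*n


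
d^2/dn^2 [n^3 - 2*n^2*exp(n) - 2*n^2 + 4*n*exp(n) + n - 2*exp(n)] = -2*n^2*exp(n) - 4*n*exp(n) + 6*n + 2*exp(n) - 4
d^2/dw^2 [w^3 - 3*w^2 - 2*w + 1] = 6*w - 6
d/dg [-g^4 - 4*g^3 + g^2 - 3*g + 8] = -4*g^3 - 12*g^2 + 2*g - 3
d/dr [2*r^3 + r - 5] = 6*r^2 + 1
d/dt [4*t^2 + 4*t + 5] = 8*t + 4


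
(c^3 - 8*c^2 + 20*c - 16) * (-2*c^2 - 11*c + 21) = -2*c^5 + 5*c^4 + 69*c^3 - 356*c^2 + 596*c - 336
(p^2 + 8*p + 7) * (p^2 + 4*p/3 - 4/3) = p^4 + 28*p^3/3 + 49*p^2/3 - 4*p/3 - 28/3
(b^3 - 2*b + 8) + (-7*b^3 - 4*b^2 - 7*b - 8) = -6*b^3 - 4*b^2 - 9*b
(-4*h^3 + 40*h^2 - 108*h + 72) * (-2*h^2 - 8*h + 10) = 8*h^5 - 48*h^4 - 144*h^3 + 1120*h^2 - 1656*h + 720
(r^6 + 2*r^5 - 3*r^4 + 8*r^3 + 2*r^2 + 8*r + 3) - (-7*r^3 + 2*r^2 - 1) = r^6 + 2*r^5 - 3*r^4 + 15*r^3 + 8*r + 4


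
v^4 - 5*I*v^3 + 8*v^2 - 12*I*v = v*(v - 6*I)*(v - I)*(v + 2*I)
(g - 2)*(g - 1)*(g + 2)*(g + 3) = g^4 + 2*g^3 - 7*g^2 - 8*g + 12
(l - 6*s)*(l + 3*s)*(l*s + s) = l^3*s - 3*l^2*s^2 + l^2*s - 18*l*s^3 - 3*l*s^2 - 18*s^3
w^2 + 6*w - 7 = (w - 1)*(w + 7)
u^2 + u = u*(u + 1)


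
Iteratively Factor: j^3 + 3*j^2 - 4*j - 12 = (j + 3)*(j^2 - 4) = (j + 2)*(j + 3)*(j - 2)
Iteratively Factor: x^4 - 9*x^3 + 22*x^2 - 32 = (x + 1)*(x^3 - 10*x^2 + 32*x - 32) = (x - 4)*(x + 1)*(x^2 - 6*x + 8) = (x - 4)^2*(x + 1)*(x - 2)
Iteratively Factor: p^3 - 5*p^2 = (p)*(p^2 - 5*p) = p^2*(p - 5)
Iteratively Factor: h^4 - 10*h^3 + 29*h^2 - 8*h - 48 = (h + 1)*(h^3 - 11*h^2 + 40*h - 48) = (h - 4)*(h + 1)*(h^2 - 7*h + 12) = (h - 4)*(h - 3)*(h + 1)*(h - 4)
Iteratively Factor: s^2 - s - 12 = (s + 3)*(s - 4)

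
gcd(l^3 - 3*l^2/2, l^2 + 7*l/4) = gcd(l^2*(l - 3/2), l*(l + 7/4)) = l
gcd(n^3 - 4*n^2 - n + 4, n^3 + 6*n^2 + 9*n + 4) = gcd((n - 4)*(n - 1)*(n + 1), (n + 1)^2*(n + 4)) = n + 1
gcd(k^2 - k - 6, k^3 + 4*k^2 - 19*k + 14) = 1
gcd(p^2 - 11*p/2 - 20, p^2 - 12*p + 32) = p - 8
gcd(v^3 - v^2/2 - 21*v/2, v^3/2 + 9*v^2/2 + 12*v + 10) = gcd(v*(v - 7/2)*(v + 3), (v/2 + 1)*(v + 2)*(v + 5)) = 1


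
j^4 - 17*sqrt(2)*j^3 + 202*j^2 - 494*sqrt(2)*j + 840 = (j - 7*sqrt(2))*(j - 5*sqrt(2))*(j - 3*sqrt(2))*(j - 2*sqrt(2))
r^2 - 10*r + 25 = (r - 5)^2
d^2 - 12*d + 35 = (d - 7)*(d - 5)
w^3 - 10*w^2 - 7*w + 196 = (w - 7)^2*(w + 4)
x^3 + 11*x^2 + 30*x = x*(x + 5)*(x + 6)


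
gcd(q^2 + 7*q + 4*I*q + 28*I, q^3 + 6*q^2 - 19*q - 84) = q + 7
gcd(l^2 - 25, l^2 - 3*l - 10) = l - 5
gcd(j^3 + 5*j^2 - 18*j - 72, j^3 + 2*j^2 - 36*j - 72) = j + 6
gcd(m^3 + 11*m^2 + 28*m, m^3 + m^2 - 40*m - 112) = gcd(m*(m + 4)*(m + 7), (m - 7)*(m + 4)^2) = m + 4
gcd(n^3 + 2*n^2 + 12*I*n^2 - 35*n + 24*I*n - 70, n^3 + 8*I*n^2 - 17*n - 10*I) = n + 5*I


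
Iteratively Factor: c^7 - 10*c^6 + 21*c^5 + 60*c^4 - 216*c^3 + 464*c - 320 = (c - 1)*(c^6 - 9*c^5 + 12*c^4 + 72*c^3 - 144*c^2 - 144*c + 320) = (c - 2)*(c - 1)*(c^5 - 7*c^4 - 2*c^3 + 68*c^2 - 8*c - 160) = (c - 4)*(c - 2)*(c - 1)*(c^4 - 3*c^3 - 14*c^2 + 12*c + 40) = (c - 4)*(c - 2)*(c - 1)*(c + 2)*(c^3 - 5*c^2 - 4*c + 20) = (c - 4)*(c - 2)^2*(c - 1)*(c + 2)*(c^2 - 3*c - 10) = (c - 4)*(c - 2)^2*(c - 1)*(c + 2)^2*(c - 5)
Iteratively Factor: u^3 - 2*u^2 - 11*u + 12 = (u - 4)*(u^2 + 2*u - 3) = (u - 4)*(u - 1)*(u + 3)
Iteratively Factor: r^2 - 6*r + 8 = (r - 2)*(r - 4)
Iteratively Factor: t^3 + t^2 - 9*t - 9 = (t - 3)*(t^2 + 4*t + 3) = (t - 3)*(t + 3)*(t + 1)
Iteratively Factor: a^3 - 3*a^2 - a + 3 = (a - 3)*(a^2 - 1) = (a - 3)*(a + 1)*(a - 1)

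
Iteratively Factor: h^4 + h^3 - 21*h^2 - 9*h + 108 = (h - 3)*(h^3 + 4*h^2 - 9*h - 36) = (h - 3)*(h + 3)*(h^2 + h - 12) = (h - 3)*(h + 3)*(h + 4)*(h - 3)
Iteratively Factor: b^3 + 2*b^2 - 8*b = (b + 4)*(b^2 - 2*b) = (b - 2)*(b + 4)*(b)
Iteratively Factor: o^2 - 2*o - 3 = (o + 1)*(o - 3)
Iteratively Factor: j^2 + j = (j)*(j + 1)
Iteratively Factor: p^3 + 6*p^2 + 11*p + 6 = (p + 2)*(p^2 + 4*p + 3) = (p + 2)*(p + 3)*(p + 1)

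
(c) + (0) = c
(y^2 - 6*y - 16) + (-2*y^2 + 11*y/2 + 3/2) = -y^2 - y/2 - 29/2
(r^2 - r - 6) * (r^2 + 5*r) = r^4 + 4*r^3 - 11*r^2 - 30*r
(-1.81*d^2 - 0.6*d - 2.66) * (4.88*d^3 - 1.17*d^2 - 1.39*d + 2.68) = -8.8328*d^5 - 0.8103*d^4 - 9.7629*d^3 - 0.9046*d^2 + 2.0894*d - 7.1288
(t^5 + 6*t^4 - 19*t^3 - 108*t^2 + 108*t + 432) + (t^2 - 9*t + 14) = t^5 + 6*t^4 - 19*t^3 - 107*t^2 + 99*t + 446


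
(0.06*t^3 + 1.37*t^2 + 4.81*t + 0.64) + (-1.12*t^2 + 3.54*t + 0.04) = 0.06*t^3 + 0.25*t^2 + 8.35*t + 0.68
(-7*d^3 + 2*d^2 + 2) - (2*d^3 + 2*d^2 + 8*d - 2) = -9*d^3 - 8*d + 4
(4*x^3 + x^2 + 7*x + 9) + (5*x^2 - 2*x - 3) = 4*x^3 + 6*x^2 + 5*x + 6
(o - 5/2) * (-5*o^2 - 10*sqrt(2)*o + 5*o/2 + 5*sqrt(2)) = -5*o^3 - 10*sqrt(2)*o^2 + 15*o^2 - 25*o/4 + 30*sqrt(2)*o - 25*sqrt(2)/2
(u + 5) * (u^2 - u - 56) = u^3 + 4*u^2 - 61*u - 280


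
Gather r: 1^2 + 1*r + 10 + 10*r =11*r + 11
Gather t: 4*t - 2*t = 2*t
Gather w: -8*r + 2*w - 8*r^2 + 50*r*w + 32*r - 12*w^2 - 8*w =-8*r^2 + 24*r - 12*w^2 + w*(50*r - 6)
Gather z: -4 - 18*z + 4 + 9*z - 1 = -9*z - 1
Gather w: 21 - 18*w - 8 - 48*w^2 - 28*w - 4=-48*w^2 - 46*w + 9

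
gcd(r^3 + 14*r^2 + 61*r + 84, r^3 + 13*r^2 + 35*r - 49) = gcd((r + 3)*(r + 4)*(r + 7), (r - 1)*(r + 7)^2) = r + 7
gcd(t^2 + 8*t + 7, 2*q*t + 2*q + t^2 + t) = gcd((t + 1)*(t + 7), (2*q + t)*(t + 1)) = t + 1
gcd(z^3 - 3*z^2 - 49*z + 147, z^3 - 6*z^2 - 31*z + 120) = z - 3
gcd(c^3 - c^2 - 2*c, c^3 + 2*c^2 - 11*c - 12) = c + 1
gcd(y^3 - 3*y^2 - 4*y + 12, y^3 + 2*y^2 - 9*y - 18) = y^2 - y - 6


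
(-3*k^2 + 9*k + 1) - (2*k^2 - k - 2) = -5*k^2 + 10*k + 3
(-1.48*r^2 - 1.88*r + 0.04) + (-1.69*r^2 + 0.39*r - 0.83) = -3.17*r^2 - 1.49*r - 0.79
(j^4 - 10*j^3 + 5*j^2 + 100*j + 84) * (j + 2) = j^5 - 8*j^4 - 15*j^3 + 110*j^2 + 284*j + 168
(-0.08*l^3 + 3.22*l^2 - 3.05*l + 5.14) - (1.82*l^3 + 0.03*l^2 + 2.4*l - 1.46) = -1.9*l^3 + 3.19*l^2 - 5.45*l + 6.6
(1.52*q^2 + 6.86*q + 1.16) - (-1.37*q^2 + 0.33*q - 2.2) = 2.89*q^2 + 6.53*q + 3.36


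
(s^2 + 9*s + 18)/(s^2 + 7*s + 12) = (s + 6)/(s + 4)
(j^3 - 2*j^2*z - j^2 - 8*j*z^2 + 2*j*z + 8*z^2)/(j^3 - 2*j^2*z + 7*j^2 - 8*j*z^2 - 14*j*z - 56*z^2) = (j - 1)/(j + 7)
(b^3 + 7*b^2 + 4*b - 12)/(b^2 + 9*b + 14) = (b^2 + 5*b - 6)/(b + 7)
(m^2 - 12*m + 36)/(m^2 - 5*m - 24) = (-m^2 + 12*m - 36)/(-m^2 + 5*m + 24)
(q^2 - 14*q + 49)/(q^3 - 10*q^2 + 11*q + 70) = (q - 7)/(q^2 - 3*q - 10)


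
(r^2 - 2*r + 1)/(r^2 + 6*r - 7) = (r - 1)/(r + 7)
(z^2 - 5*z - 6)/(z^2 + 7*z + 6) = (z - 6)/(z + 6)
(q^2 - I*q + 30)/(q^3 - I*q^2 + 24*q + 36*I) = (q + 5*I)/(q^2 + 5*I*q - 6)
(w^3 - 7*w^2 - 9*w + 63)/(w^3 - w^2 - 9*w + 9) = (w - 7)/(w - 1)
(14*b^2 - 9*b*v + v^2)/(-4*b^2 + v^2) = (-7*b + v)/(2*b + v)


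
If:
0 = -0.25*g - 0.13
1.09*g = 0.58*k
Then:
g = -0.52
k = -0.98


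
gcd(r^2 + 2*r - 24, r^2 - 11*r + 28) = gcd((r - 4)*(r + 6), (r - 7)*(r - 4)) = r - 4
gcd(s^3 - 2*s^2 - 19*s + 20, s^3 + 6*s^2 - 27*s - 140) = s^2 - s - 20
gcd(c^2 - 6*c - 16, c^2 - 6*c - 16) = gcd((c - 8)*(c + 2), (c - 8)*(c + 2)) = c^2 - 6*c - 16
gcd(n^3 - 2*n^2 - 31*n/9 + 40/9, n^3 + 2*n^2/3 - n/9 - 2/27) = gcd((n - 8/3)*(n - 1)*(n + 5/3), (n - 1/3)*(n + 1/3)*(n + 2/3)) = 1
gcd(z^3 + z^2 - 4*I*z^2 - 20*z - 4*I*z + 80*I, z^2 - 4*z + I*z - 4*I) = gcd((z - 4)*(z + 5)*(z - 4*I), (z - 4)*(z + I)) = z - 4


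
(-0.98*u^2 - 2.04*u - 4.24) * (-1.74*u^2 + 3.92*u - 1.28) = 1.7052*u^4 - 0.292*u^3 + 0.635199999999999*u^2 - 14.0096*u + 5.4272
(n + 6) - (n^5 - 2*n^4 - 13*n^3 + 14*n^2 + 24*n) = -n^5 + 2*n^4 + 13*n^3 - 14*n^2 - 23*n + 6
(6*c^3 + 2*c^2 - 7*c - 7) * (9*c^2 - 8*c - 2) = 54*c^5 - 30*c^4 - 91*c^3 - 11*c^2 + 70*c + 14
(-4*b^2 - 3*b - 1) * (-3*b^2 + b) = 12*b^4 + 5*b^3 - b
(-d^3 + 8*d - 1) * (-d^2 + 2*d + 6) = d^5 - 2*d^4 - 14*d^3 + 17*d^2 + 46*d - 6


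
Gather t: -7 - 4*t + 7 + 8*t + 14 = 4*t + 14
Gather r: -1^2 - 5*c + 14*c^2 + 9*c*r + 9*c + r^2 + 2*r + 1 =14*c^2 + 4*c + r^2 + r*(9*c + 2)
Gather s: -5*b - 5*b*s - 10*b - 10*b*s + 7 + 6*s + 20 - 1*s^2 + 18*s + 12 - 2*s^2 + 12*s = -15*b - 3*s^2 + s*(36 - 15*b) + 39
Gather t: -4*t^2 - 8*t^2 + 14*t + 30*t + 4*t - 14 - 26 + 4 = -12*t^2 + 48*t - 36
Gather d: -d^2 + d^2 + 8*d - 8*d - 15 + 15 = 0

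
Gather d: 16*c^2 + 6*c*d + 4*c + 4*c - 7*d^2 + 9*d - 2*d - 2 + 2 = 16*c^2 + 8*c - 7*d^2 + d*(6*c + 7)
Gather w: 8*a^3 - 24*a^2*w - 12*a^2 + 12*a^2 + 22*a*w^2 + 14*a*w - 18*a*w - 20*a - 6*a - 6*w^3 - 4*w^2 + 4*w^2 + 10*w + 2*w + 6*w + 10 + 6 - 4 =8*a^3 + 22*a*w^2 - 26*a - 6*w^3 + w*(-24*a^2 - 4*a + 18) + 12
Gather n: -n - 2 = -n - 2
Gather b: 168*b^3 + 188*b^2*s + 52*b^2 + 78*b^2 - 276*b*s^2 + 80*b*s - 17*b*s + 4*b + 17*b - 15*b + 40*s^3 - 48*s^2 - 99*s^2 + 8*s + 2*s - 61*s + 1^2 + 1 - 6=168*b^3 + b^2*(188*s + 130) + b*(-276*s^2 + 63*s + 6) + 40*s^3 - 147*s^2 - 51*s - 4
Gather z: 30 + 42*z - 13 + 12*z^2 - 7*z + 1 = 12*z^2 + 35*z + 18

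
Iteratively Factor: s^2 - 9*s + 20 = (s - 5)*(s - 4)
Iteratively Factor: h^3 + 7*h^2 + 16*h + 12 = (h + 2)*(h^2 + 5*h + 6) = (h + 2)*(h + 3)*(h + 2)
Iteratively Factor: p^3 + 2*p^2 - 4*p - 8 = (p + 2)*(p^2 - 4) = (p - 2)*(p + 2)*(p + 2)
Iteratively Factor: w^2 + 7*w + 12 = (w + 3)*(w + 4)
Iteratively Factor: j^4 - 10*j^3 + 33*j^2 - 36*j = (j - 3)*(j^3 - 7*j^2 + 12*j) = j*(j - 3)*(j^2 - 7*j + 12) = j*(j - 4)*(j - 3)*(j - 3)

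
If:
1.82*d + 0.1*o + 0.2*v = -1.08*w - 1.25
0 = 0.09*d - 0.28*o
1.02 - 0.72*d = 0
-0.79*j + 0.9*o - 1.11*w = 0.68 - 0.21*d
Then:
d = 1.42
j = 0.0345840867992767 - 1.40506329113924*w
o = 0.46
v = -5.4*w - 19.3693452380952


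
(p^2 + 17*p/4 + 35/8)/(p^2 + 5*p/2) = (p + 7/4)/p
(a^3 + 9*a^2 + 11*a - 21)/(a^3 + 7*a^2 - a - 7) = (a + 3)/(a + 1)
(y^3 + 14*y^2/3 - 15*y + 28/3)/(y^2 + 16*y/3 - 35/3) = (3*y^2 - 7*y + 4)/(3*y - 5)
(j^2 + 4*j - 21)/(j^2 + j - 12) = (j + 7)/(j + 4)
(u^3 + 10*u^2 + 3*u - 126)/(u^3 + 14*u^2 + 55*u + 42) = (u - 3)/(u + 1)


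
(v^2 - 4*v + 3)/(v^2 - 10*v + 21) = (v - 1)/(v - 7)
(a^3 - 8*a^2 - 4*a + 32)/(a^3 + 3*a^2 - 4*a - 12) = (a - 8)/(a + 3)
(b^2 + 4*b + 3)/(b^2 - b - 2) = (b + 3)/(b - 2)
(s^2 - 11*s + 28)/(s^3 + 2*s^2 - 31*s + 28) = (s - 7)/(s^2 + 6*s - 7)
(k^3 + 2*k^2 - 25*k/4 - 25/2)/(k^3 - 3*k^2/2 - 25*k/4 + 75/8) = 2*(k + 2)/(2*k - 3)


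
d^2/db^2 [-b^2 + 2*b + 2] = -2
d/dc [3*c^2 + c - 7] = 6*c + 1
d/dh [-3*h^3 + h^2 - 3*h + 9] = -9*h^2 + 2*h - 3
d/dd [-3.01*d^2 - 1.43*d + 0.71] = -6.02*d - 1.43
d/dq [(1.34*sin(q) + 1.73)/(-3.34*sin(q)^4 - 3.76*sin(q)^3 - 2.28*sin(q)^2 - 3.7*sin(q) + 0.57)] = (13.4268*sin(q)^4 + 33.1896*sin(q)^3 + 22.5696*sin(q)^2 + 7.8888*sin(q) + 7.1648)*cos(q)/(11.1556*sin(q)^8 + 25.1168*sin(q)^7 + 29.368*sin(q)^6 + 41.8616*sin(q)^5 + 29.2148*sin(q)^4 + 12.5856*sin(q)^3 + 11.0908*sin(q)^2 - 4.218*sin(q) + 0.3249)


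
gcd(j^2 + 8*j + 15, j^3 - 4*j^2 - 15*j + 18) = j + 3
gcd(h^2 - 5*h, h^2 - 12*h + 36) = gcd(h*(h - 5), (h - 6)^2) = 1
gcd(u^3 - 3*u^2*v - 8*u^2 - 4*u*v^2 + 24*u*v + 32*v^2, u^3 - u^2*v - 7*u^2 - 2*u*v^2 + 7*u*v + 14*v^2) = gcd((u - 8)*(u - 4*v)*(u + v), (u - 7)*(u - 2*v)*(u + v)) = u + v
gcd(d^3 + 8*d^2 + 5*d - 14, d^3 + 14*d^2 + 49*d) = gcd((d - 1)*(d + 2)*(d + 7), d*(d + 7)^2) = d + 7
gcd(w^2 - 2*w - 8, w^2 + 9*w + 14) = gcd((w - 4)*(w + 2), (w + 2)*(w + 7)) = w + 2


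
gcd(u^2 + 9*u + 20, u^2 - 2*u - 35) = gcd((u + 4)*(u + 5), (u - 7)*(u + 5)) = u + 5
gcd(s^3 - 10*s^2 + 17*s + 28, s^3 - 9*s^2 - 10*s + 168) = s - 7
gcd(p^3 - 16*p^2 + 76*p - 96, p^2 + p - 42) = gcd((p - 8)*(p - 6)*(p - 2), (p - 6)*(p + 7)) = p - 6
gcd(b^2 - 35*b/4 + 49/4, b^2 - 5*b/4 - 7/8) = b - 7/4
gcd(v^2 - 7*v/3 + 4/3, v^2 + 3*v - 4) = v - 1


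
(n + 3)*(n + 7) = n^2 + 10*n + 21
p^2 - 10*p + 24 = (p - 6)*(p - 4)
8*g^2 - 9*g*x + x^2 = (-8*g + x)*(-g + x)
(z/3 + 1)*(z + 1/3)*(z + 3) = z^3/3 + 19*z^2/9 + 11*z/3 + 1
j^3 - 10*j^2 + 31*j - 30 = (j - 5)*(j - 3)*(j - 2)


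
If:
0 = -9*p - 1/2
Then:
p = -1/18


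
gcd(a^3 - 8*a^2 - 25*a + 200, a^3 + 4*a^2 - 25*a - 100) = a^2 - 25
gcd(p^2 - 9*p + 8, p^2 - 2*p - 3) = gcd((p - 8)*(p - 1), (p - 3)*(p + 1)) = 1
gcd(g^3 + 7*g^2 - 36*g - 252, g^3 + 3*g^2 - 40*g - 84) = g^2 + g - 42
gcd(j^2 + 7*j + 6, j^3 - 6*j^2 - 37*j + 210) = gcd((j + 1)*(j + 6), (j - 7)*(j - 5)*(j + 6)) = j + 6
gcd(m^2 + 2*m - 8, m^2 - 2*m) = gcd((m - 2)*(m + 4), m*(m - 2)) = m - 2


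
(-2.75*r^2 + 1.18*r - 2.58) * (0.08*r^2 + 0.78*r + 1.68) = -0.22*r^4 - 2.0506*r^3 - 3.906*r^2 - 0.0300000000000002*r - 4.3344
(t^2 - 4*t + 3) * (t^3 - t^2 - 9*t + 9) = t^5 - 5*t^4 - 2*t^3 + 42*t^2 - 63*t + 27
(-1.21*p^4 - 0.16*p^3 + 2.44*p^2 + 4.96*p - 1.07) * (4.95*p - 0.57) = -5.9895*p^5 - 0.1023*p^4 + 12.1692*p^3 + 23.1612*p^2 - 8.1237*p + 0.6099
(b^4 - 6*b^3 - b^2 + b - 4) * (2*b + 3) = 2*b^5 - 9*b^4 - 20*b^3 - b^2 - 5*b - 12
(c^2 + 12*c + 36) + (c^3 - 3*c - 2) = c^3 + c^2 + 9*c + 34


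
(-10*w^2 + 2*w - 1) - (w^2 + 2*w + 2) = -11*w^2 - 3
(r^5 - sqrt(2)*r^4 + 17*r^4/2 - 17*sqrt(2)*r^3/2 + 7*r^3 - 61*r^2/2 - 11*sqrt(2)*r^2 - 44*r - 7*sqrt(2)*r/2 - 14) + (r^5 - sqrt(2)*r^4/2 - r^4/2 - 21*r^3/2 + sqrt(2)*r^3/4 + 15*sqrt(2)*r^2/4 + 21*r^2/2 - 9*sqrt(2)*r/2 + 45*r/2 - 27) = 2*r^5 - 3*sqrt(2)*r^4/2 + 8*r^4 - 33*sqrt(2)*r^3/4 - 7*r^3/2 - 20*r^2 - 29*sqrt(2)*r^2/4 - 43*r/2 - 8*sqrt(2)*r - 41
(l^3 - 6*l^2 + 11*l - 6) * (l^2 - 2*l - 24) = l^5 - 8*l^4 - l^3 + 116*l^2 - 252*l + 144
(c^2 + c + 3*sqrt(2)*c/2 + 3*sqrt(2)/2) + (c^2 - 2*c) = 2*c^2 - c + 3*sqrt(2)*c/2 + 3*sqrt(2)/2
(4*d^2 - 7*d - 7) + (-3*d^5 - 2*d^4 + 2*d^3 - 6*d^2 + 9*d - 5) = -3*d^5 - 2*d^4 + 2*d^3 - 2*d^2 + 2*d - 12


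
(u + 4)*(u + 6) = u^2 + 10*u + 24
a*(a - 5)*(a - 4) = a^3 - 9*a^2 + 20*a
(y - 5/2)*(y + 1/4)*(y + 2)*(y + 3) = y^4 + 11*y^3/4 - 47*y^2/8 - 133*y/8 - 15/4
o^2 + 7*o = o*(o + 7)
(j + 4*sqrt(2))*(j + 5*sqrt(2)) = j^2 + 9*sqrt(2)*j + 40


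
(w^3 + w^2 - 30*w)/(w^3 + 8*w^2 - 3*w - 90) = w*(w - 5)/(w^2 + 2*w - 15)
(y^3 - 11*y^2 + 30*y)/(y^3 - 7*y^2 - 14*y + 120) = y/(y + 4)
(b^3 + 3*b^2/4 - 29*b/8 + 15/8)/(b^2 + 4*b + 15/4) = (4*b^2 - 7*b + 3)/(2*(2*b + 3))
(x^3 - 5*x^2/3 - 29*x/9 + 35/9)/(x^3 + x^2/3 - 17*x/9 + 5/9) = (3*x - 7)/(3*x - 1)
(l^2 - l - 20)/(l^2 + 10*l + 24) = (l - 5)/(l + 6)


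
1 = 1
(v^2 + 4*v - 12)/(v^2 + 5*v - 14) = (v + 6)/(v + 7)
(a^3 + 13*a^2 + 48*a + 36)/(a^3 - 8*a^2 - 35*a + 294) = (a^2 + 7*a + 6)/(a^2 - 14*a + 49)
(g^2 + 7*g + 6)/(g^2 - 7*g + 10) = (g^2 + 7*g + 6)/(g^2 - 7*g + 10)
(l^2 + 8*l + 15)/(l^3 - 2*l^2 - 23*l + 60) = (l + 3)/(l^2 - 7*l + 12)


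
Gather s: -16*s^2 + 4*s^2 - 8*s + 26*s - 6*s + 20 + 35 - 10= -12*s^2 + 12*s + 45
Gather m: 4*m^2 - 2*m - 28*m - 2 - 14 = 4*m^2 - 30*m - 16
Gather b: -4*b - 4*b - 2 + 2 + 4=4 - 8*b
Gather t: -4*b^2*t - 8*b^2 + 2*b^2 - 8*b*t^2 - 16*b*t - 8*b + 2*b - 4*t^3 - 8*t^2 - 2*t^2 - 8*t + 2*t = -6*b^2 - 6*b - 4*t^3 + t^2*(-8*b - 10) + t*(-4*b^2 - 16*b - 6)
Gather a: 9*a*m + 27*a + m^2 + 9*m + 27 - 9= a*(9*m + 27) + m^2 + 9*m + 18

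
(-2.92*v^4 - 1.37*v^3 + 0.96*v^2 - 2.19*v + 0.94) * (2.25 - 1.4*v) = 4.088*v^5 - 4.652*v^4 - 4.4265*v^3 + 5.226*v^2 - 6.2435*v + 2.115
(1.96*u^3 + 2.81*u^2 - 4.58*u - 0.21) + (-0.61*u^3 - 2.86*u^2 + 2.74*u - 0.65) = 1.35*u^3 - 0.0499999999999998*u^2 - 1.84*u - 0.86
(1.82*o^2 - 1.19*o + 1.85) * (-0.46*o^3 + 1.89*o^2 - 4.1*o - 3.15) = -0.8372*o^5 + 3.9872*o^4 - 10.5621*o^3 + 2.6425*o^2 - 3.8365*o - 5.8275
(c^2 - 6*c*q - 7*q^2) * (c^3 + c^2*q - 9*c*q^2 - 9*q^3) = c^5 - 5*c^4*q - 22*c^3*q^2 + 38*c^2*q^3 + 117*c*q^4 + 63*q^5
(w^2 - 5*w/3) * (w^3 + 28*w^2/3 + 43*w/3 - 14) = w^5 + 23*w^4/3 - 11*w^3/9 - 341*w^2/9 + 70*w/3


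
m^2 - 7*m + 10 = (m - 5)*(m - 2)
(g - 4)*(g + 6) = g^2 + 2*g - 24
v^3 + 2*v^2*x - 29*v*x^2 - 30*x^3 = (v - 5*x)*(v + x)*(v + 6*x)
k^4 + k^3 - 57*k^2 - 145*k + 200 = (k - 8)*(k - 1)*(k + 5)^2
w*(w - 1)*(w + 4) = w^3 + 3*w^2 - 4*w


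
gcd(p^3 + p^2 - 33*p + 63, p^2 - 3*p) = p - 3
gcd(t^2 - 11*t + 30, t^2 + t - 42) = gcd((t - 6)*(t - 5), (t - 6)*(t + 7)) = t - 6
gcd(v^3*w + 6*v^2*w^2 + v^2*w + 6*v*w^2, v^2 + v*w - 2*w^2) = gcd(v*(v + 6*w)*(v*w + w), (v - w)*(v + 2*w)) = 1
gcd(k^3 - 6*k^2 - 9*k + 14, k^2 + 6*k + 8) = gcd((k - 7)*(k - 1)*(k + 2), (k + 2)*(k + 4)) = k + 2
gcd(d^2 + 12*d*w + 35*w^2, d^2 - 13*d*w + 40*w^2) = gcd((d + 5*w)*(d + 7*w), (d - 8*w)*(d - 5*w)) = 1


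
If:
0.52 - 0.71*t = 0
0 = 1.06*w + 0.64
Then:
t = 0.73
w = -0.60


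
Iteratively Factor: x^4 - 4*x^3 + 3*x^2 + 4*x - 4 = (x - 1)*(x^3 - 3*x^2 + 4) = (x - 2)*(x - 1)*(x^2 - x - 2) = (x - 2)*(x - 1)*(x + 1)*(x - 2)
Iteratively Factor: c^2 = (c)*(c)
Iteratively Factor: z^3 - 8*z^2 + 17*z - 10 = (z - 1)*(z^2 - 7*z + 10) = (z - 5)*(z - 1)*(z - 2)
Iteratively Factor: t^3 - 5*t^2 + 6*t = (t)*(t^2 - 5*t + 6) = t*(t - 2)*(t - 3)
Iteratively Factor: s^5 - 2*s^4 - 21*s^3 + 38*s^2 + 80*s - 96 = (s - 4)*(s^4 + 2*s^3 - 13*s^2 - 14*s + 24) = (s - 4)*(s - 3)*(s^3 + 5*s^2 + 2*s - 8) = (s - 4)*(s - 3)*(s + 2)*(s^2 + 3*s - 4) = (s - 4)*(s - 3)*(s + 2)*(s + 4)*(s - 1)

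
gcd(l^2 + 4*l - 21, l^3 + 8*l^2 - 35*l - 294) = l + 7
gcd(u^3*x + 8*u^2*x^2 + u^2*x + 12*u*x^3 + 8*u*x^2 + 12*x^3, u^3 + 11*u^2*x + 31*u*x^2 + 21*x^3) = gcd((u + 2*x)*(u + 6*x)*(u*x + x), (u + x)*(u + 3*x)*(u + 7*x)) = 1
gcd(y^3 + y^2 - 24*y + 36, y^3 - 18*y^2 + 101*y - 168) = y - 3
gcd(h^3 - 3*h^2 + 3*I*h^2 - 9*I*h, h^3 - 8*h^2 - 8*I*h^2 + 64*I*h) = h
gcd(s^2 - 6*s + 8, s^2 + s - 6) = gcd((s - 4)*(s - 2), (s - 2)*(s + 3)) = s - 2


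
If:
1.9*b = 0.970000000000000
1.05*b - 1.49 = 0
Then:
No Solution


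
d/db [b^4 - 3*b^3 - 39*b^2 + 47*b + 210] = 4*b^3 - 9*b^2 - 78*b + 47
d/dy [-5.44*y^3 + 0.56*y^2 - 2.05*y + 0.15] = -16.32*y^2 + 1.12*y - 2.05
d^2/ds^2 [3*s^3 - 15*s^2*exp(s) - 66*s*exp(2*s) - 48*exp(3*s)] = -15*s^2*exp(s) - 264*s*exp(2*s) - 60*s*exp(s) + 18*s - 432*exp(3*s) - 264*exp(2*s) - 30*exp(s)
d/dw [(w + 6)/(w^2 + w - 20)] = (w^2 + w - (w + 6)*(2*w + 1) - 20)/(w^2 + w - 20)^2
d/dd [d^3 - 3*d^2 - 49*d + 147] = 3*d^2 - 6*d - 49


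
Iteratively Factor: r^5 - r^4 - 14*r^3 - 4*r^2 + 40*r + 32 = (r + 2)*(r^4 - 3*r^3 - 8*r^2 + 12*r + 16) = (r - 2)*(r + 2)*(r^3 - r^2 - 10*r - 8) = (r - 2)*(r + 2)^2*(r^2 - 3*r - 4) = (r - 4)*(r - 2)*(r + 2)^2*(r + 1)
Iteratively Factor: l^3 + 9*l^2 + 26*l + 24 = (l + 4)*(l^2 + 5*l + 6) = (l + 2)*(l + 4)*(l + 3)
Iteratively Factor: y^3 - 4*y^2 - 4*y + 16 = (y + 2)*(y^2 - 6*y + 8) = (y - 4)*(y + 2)*(y - 2)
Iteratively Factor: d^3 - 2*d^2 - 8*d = (d - 4)*(d^2 + 2*d) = d*(d - 4)*(d + 2)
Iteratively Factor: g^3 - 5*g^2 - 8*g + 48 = (g - 4)*(g^2 - g - 12) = (g - 4)*(g + 3)*(g - 4)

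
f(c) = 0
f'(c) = 0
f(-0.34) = 0.00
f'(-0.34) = 0.00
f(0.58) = 0.00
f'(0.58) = 0.00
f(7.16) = 0.00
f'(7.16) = 0.00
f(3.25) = 0.00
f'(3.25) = 0.00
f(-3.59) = 0.00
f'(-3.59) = 0.00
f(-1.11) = 0.00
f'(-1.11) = 0.00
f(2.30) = 0.00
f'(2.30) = 0.00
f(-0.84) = 0.00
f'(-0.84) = 0.00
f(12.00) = 0.00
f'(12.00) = 0.00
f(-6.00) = 0.00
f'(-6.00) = 0.00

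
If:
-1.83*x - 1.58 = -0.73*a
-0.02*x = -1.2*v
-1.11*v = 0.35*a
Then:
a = 0.04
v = -0.01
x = -0.85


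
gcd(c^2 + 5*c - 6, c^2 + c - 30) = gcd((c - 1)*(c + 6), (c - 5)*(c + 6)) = c + 6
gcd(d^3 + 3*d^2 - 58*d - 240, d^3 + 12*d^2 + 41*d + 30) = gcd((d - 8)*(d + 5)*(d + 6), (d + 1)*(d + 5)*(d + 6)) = d^2 + 11*d + 30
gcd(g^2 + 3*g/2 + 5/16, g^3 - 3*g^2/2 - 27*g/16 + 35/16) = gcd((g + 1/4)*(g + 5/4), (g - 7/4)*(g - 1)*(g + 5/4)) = g + 5/4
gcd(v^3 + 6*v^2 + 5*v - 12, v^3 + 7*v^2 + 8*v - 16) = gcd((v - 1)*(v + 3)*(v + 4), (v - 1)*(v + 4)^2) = v^2 + 3*v - 4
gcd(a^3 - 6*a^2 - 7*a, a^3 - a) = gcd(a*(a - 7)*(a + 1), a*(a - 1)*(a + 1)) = a^2 + a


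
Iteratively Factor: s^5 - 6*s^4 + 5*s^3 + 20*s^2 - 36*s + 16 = (s - 2)*(s^4 - 4*s^3 - 3*s^2 + 14*s - 8) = (s - 2)*(s - 1)*(s^3 - 3*s^2 - 6*s + 8) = (s - 2)*(s - 1)^2*(s^2 - 2*s - 8) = (s - 4)*(s - 2)*(s - 1)^2*(s + 2)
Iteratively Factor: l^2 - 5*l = (l)*(l - 5)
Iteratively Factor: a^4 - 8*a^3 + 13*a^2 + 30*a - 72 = (a + 2)*(a^3 - 10*a^2 + 33*a - 36) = (a - 3)*(a + 2)*(a^2 - 7*a + 12) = (a - 4)*(a - 3)*(a + 2)*(a - 3)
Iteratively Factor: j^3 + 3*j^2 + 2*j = (j)*(j^2 + 3*j + 2) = j*(j + 2)*(j + 1)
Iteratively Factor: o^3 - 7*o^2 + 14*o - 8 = (o - 4)*(o^2 - 3*o + 2) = (o - 4)*(o - 1)*(o - 2)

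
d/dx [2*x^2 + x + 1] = 4*x + 1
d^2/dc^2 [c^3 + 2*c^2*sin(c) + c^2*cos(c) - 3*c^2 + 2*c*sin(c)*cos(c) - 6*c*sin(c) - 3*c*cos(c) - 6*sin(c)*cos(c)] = -2*c^2*sin(c) - c^2*cos(c) + 2*c*sin(c) - 4*c*sin(2*c) + 11*c*cos(c) + 6*c + 12*sin(2*c) + 4*cos(2*c) - 10*sqrt(2)*cos(c + pi/4) - 6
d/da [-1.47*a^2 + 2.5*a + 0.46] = 2.5 - 2.94*a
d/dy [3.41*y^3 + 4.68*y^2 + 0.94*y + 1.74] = 10.23*y^2 + 9.36*y + 0.94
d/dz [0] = 0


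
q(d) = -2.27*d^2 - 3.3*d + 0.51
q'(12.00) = -57.78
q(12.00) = -365.97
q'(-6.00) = 23.94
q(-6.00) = -61.41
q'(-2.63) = 8.64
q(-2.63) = -6.51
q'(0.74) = -6.66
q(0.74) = -3.18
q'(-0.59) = -0.62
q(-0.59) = 1.67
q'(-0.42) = -1.39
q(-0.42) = 1.50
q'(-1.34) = 2.78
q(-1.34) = 0.86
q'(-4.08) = 15.22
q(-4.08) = -23.81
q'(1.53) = -10.25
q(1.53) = -9.85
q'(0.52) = -5.66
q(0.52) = -1.82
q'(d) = -4.54*d - 3.3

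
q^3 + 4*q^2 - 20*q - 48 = (q - 4)*(q + 2)*(q + 6)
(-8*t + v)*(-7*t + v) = 56*t^2 - 15*t*v + v^2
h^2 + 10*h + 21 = (h + 3)*(h + 7)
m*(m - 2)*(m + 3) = m^3 + m^2 - 6*m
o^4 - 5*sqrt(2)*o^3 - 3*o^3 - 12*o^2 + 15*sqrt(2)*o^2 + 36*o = o*(o - 3)*(o - 6*sqrt(2))*(o + sqrt(2))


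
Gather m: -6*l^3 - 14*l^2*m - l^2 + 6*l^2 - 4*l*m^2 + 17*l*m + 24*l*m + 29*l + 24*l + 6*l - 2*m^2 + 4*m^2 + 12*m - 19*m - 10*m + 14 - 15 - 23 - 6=-6*l^3 + 5*l^2 + 59*l + m^2*(2 - 4*l) + m*(-14*l^2 + 41*l - 17) - 30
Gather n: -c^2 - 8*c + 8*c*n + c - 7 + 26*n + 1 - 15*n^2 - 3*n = -c^2 - 7*c - 15*n^2 + n*(8*c + 23) - 6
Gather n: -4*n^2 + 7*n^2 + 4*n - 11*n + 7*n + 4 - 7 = 3*n^2 - 3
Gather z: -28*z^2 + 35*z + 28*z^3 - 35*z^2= 28*z^3 - 63*z^2 + 35*z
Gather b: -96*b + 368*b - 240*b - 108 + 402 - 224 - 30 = 32*b + 40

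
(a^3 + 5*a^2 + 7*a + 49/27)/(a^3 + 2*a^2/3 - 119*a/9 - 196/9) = (a + 1/3)/(a - 4)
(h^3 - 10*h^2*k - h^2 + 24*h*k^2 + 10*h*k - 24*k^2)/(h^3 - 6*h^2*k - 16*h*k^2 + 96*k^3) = (h - 1)/(h + 4*k)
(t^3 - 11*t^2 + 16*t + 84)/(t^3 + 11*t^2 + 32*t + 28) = (t^2 - 13*t + 42)/(t^2 + 9*t + 14)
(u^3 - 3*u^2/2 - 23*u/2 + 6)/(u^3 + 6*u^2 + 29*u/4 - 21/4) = 2*(u - 4)/(2*u + 7)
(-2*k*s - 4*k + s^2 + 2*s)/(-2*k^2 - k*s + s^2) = (s + 2)/(k + s)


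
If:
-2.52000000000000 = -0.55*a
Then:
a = 4.58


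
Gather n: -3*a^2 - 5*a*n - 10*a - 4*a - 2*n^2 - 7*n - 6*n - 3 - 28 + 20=-3*a^2 - 14*a - 2*n^2 + n*(-5*a - 13) - 11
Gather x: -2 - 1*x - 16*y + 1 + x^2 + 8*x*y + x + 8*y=x^2 + 8*x*y - 8*y - 1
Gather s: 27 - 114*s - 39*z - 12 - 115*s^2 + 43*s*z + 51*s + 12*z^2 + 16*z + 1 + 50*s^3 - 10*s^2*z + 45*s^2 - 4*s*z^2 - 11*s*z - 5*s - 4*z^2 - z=50*s^3 + s^2*(-10*z - 70) + s*(-4*z^2 + 32*z - 68) + 8*z^2 - 24*z + 16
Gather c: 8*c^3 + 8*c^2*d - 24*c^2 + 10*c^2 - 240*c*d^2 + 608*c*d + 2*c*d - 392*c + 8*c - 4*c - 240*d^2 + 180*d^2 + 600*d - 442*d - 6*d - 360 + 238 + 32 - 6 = 8*c^3 + c^2*(8*d - 14) + c*(-240*d^2 + 610*d - 388) - 60*d^2 + 152*d - 96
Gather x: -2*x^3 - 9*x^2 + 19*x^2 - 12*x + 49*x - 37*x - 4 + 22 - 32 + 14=-2*x^3 + 10*x^2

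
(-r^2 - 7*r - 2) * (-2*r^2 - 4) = 2*r^4 + 14*r^3 + 8*r^2 + 28*r + 8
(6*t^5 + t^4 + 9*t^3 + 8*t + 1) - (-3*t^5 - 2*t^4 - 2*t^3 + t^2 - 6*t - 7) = 9*t^5 + 3*t^4 + 11*t^3 - t^2 + 14*t + 8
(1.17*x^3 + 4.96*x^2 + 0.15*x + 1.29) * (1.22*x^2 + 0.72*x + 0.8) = 1.4274*x^5 + 6.8936*x^4 + 4.6902*x^3 + 5.6498*x^2 + 1.0488*x + 1.032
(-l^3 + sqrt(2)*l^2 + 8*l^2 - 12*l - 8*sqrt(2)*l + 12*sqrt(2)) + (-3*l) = -l^3 + sqrt(2)*l^2 + 8*l^2 - 15*l - 8*sqrt(2)*l + 12*sqrt(2)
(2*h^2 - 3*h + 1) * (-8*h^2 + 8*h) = -16*h^4 + 40*h^3 - 32*h^2 + 8*h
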